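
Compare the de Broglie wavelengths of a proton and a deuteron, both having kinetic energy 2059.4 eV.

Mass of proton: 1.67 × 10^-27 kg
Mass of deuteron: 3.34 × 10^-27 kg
The proton has the longer wavelength.

Using λ = h/√(2mKE):

For proton: λ₁ = h/√(2m₁KE) = 6.31 × 10^-13 m
For deuteron: λ₂ = h/√(2m₂KE) = 4.46 × 10^-13 m

Since λ ∝ 1/√m at constant kinetic energy, the lighter particle has the longer wavelength.

The proton has the longer de Broglie wavelength.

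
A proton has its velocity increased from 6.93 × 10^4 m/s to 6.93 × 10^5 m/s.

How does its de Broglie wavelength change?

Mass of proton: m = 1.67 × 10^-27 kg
The wavelength decreases by a factor of 10.

Using λ = h/(mv):

Initial wavelength: λ₁ = h/(mv₁) = 5.73 × 10^-12 m
Final wavelength: λ₂ = h/(mv₂) = 5.73 × 10^-13 m

Since λ ∝ 1/v, when velocity increases by a factor of 10, the wavelength decreases by a factor of 10.

λ₂/λ₁ = v₁/v₂ = 1/10

The wavelength decreases by a factor of 10.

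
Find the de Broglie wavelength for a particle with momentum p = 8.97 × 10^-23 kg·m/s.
7.39 × 10^-12 m

Using the de Broglie relation λ = h/p:

λ = h/p
λ = (6.626 × 10^-34 J·s) / (8.97 × 10^-23 kg·m/s)
λ = 7.39 × 10^-12 m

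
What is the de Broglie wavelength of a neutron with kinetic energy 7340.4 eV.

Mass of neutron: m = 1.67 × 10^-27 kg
3.34 × 10^-13 m

Using λ = h/√(2mKE):

First convert KE to Joules: KE = 7340.4 eV = 1.176 × 10^-15 J

λ = h/√(2mKE)
λ = (6.626 × 10^-34 J·s) / √(2 × 1.67 × 10^-27 kg × 1.176 × 10^-15 J)
λ = 3.34 × 10^-13 m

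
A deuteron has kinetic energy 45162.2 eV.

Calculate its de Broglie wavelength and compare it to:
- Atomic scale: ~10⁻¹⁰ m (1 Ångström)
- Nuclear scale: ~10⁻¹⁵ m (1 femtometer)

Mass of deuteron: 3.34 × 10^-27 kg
λ = 9.53 × 10^-14 m, which is between nuclear and atomic scales.

Using λ = h/√(2mKE):

KE = 45162.2 eV = 7.236 × 10^-15 J

λ = h/√(2mKE)
λ = (6.626 × 10^-34 J·s) / √(2 × 3.34 × 10^-27 kg × 7.236 × 10^-15 J)
λ = 9.53 × 10^-14 m

Comparison:
- Atomic scale (10⁻¹⁰ m): λ is 0.00095× this size
- Nuclear scale (10⁻¹⁵ m): λ is 95× this size

The wavelength is between nuclear and atomic scales.

This wavelength is appropriate for probing atomic structure but too large for nuclear physics experiments.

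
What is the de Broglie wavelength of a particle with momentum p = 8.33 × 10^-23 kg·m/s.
7.95 × 10^-12 m

Using the de Broglie relation λ = h/p:

λ = h/p
λ = (6.626 × 10^-34 J·s) / (8.33 × 10^-23 kg·m/s)
λ = 7.95 × 10^-12 m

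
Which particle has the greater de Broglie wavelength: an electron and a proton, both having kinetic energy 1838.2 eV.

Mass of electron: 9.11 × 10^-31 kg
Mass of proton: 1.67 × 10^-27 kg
The electron has the longer wavelength.

Using λ = h/√(2mKE):

For electron: λ₁ = h/√(2m₁KE) = 2.86 × 10^-11 m
For proton: λ₂ = h/√(2m₂KE) = 6.68 × 10^-13 m

Since λ ∝ 1/√m at constant kinetic energy, the lighter particle has the longer wavelength.

The electron has the longer de Broglie wavelength.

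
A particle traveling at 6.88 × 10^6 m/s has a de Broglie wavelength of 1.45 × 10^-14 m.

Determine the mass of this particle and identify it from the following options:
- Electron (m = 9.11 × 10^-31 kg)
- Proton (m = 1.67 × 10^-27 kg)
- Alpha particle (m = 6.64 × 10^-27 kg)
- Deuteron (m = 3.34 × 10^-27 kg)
The particle is an alpha particle.

From λ = h/(mv), solve for mass:

m = h/(λv)
m = (6.626 × 10^-34 J·s) / (1.45 × 10^-14 m × 6.88 × 10^6 m/s)
m = 6.64 × 10^-27 kg

Comparing with the listed masses, this is closest to an alpha particle.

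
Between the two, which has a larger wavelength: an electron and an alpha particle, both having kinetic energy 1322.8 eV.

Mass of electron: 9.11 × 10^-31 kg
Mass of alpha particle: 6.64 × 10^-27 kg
The electron has the longer wavelength.

Using λ = h/√(2mKE):

For electron: λ₁ = h/√(2m₁KE) = 3.37 × 10^-11 m
For alpha particle: λ₂ = h/√(2m₂KE) = 3.95 × 10^-13 m

Since λ ∝ 1/√m at constant kinetic energy, the lighter particle has the longer wavelength.

The electron has the longer de Broglie wavelength.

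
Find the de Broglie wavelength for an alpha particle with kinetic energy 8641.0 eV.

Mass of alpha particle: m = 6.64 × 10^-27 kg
1.55 × 10^-13 m

Using λ = h/√(2mKE):

First convert KE to Joules: KE = 8641.0 eV = 1.384 × 10^-15 J

λ = h/√(2mKE)
λ = (6.626 × 10^-34 J·s) / √(2 × 6.64 × 10^-27 kg × 1.384 × 10^-15 J)
λ = 1.55 × 10^-13 m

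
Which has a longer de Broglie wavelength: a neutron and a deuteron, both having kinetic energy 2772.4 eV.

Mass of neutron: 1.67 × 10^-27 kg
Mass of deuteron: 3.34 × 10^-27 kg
The neutron has the longer wavelength.

Using λ = h/√(2mKE):

For neutron: λ₁ = h/√(2m₁KE) = 5.44 × 10^-13 m
For deuteron: λ₂ = h/√(2m₂KE) = 3.85 × 10^-13 m

Since λ ∝ 1/√m at constant kinetic energy, the lighter particle has the longer wavelength.

The neutron has the longer de Broglie wavelength.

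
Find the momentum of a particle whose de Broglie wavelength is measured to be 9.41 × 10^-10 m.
7.04 × 10^-25 kg·m/s

From the de Broglie relation λ = h/p, we solve for p:

p = h/λ
p = (6.626 × 10^-34 J·s) / (9.41 × 10^-10 m)
p = 7.04 × 10^-25 kg·m/s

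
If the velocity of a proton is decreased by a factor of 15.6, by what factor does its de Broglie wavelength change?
The wavelength increases by a factor of 15.6.

From λ = h/(mv), the wavelength is inversely proportional to velocity:

λ ∝ 1/v

If v → v/15.6, then λ → 15.6λ

When velocity is decreased by a factor of 15.6, the wavelength increases by a factor of 15.6.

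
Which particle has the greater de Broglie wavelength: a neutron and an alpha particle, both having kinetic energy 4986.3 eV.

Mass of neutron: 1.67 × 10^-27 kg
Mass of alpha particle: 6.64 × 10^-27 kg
The neutron has the longer wavelength.

Using λ = h/√(2mKE):

For neutron: λ₁ = h/√(2m₁KE) = 4.06 × 10^-13 m
For alpha particle: λ₂ = h/√(2m₂KE) = 2.03 × 10^-13 m

Since λ ∝ 1/√m at constant kinetic energy, the lighter particle has the longer wavelength.

The neutron has the longer de Broglie wavelength.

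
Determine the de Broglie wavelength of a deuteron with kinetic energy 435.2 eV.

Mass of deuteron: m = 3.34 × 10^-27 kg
9.71 × 10^-13 m

Using λ = h/√(2mKE):

First convert KE to Joules: KE = 435.2 eV = 6.973 × 10^-17 J

λ = h/√(2mKE)
λ = (6.626 × 10^-34 J·s) / √(2 × 3.34 × 10^-27 kg × 6.973 × 10^-17 J)
λ = 9.71 × 10^-13 m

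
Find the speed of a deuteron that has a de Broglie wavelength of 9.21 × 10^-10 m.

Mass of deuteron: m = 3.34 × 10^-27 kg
2.15 × 10^2 m/s

From the de Broglie relation λ = h/(mv), we solve for v:

v = h/(mλ)
v = (6.626 × 10^-34 J·s) / (3.34 × 10^-27 kg × 9.21 × 10^-10 m)
v = 2.15 × 10^2 m/s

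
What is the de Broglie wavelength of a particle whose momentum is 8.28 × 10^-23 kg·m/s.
8.00 × 10^-12 m

Using the de Broglie relation λ = h/p:

λ = h/p
λ = (6.626 × 10^-34 J·s) / (8.28 × 10^-23 kg·m/s)
λ = 8.00 × 10^-12 m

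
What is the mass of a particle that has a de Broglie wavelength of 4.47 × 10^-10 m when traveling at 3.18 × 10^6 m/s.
4.66 × 10^-31 kg

From the de Broglie relation λ = h/(mv), we solve for m:

m = h/(λv)
m = (6.626 × 10^-34 J·s) / (4.47 × 10^-10 m × 3.18 × 10^6 m/s)
m = 4.66 × 10^-31 kg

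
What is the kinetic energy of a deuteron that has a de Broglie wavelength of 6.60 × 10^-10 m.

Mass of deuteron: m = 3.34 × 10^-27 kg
1.51 × 10^-22 J (or 9.42 × 10^-4 eV)

From λ = h/√(2mKE), we solve for KE:

λ² = h²/(2mKE)
KE = h²/(2mλ²)
KE = (6.626 × 10^-34 J·s)² / (2 × 3.34 × 10^-27 kg × (6.60 × 10^-10 m)²)
KE = 1.51 × 10^-22 J
KE = 9.42 × 10^-4 eV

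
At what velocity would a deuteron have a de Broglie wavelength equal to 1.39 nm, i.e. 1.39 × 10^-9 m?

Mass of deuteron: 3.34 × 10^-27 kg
1.43 × 10^2 m/s

From λ = h/(mv), solve for v:

v = h/(mλ)
v = (6.626 × 10^-34 J·s) / (3.34 × 10^-27 kg × 1.39 × 10^-9 m)
v = 1.43 × 10^2 m/s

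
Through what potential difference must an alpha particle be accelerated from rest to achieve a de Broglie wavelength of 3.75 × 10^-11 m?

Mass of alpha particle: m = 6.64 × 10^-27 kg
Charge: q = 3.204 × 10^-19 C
7.34 × 10^-2 V

From λ = h/√(2mqV), we solve for V:

λ² = h²/(2mqV)
V = h²/(2mqλ²)
V = (6.626 × 10^-34 J·s)² / (2 × 6.64 × 10^-27 kg × 3.204 × 10^-19 C × (3.75 × 10^-11 m)²)
V = 7.34 × 10^-2 V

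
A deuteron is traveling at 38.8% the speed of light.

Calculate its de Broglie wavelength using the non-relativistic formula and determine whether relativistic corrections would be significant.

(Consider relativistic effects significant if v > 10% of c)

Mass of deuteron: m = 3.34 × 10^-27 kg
Yes, relativistic corrections are needed.

Using the non-relativistic de Broglie formula λ = h/(mv):

v = 38.8% × c = 1.163 × 10^8 m/s

λ = h/(mv)
λ = (6.626 × 10^-34 J·s) / (3.34 × 10^-27 kg × 1.163 × 10^8 m/s)
λ = 1.71 × 10^-15 m

Since v = 38.8% of c > 10% of c, relativistic corrections ARE significant and the actual wavelength would differ from this non-relativistic estimate.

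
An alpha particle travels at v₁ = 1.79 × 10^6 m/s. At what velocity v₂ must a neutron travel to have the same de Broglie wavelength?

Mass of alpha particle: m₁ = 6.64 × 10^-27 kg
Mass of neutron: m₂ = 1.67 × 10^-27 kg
v₂ = 7.12 × 10^6 m/s

For equal de Broglie wavelengths: λ₁ = λ₂

h/(m₁v₁) = h/(m₂v₂)
m₁v₁ = m₂v₂
v₂ = v₁ · (m₁/m₂)

v₂ = 1.79 × 10^6 m/s × (6.64 × 10^-27 kg / 1.67 × 10^-27 kg)
v₂ = 7.12 × 10^6 m/s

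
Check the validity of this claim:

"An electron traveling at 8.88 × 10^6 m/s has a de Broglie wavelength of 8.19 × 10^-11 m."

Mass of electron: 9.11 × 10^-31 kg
True

The claim is correct.

Using λ = h/(mv):
λ = (6.626 × 10^-34 J·s) / (9.11 × 10^-31 kg × 8.88 × 10^6 m/s)
λ = 8.19 × 10^-11 m

This matches the claimed value.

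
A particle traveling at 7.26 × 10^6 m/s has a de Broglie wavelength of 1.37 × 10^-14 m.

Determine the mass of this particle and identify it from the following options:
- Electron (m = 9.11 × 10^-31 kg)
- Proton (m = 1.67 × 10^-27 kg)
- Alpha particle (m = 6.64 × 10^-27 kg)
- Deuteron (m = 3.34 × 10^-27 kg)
The particle is an alpha particle.

From λ = h/(mv), solve for mass:

m = h/(λv)
m = (6.626 × 10^-34 J·s) / (1.37 × 10^-14 m × 7.26 × 10^6 m/s)
m = 6.66 × 10^-27 kg

Comparing with the listed masses, this is closest to an alpha particle.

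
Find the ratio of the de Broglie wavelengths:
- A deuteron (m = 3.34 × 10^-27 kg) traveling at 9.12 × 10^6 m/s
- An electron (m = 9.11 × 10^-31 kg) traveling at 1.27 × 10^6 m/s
λ₁/λ₂ = 3.80 × 10^-5

Using λ = h/(mv):

λ₁ = h/(m₁v₁) = 2.18 × 10^-14 m
λ₂ = h/(m₂v₂) = 5.73 × 10^-10 m

Ratio λ₁/λ₂ = (m₂v₂)/(m₁v₁)
         = (9.11 × 10^-31 kg × 1.27 × 10^6 m/s) / (3.34 × 10^-27 kg × 9.12 × 10^6 m/s)
         = 3.80 × 10^-5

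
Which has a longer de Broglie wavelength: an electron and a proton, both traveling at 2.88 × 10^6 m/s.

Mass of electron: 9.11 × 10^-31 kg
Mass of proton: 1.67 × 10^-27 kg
The electron has the longer wavelength.

Using λ = h/(mv), since both particles have the same velocity, the wavelength depends only on mass.

For electron: λ₁ = h/(m₁v) = 2.53 × 10^-10 m
For proton: λ₂ = h/(m₂v) = 1.38 × 10^-13 m

Since λ ∝ 1/m at constant velocity, the lighter particle has the longer wavelength.

The electron has the longer de Broglie wavelength.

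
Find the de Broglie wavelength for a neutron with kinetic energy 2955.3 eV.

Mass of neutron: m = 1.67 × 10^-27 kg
5.27 × 10^-13 m

Using λ = h/√(2mKE):

First convert KE to Joules: KE = 2955.3 eV = 4.735 × 10^-16 J

λ = h/√(2mKE)
λ = (6.626 × 10^-34 J·s) / √(2 × 1.67 × 10^-27 kg × 4.735 × 10^-16 J)
λ = 5.27 × 10^-13 m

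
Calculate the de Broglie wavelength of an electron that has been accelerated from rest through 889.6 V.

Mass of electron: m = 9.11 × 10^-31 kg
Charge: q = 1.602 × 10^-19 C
4.11 × 10^-11 m

When a particle is accelerated through voltage V, it gains kinetic energy KE = qV.

The de Broglie wavelength is then λ = h/√(2mqV):

λ = h/√(2mqV)
λ = (6.626 × 10^-34 J·s) / √(2 × 9.11 × 10^-31 kg × 1.602 × 10^-19 C × 889.6 V)
λ = 4.11 × 10^-11 m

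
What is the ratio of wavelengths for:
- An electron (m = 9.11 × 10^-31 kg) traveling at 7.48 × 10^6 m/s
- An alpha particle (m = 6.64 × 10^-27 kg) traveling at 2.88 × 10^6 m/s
λ₁/λ₂ = 2.81 × 10^3

Using λ = h/(mv):

λ₁ = h/(m₁v₁) = 9.72 × 10^-11 m
λ₂ = h/(m₂v₂) = 3.46 × 10^-14 m

Ratio λ₁/λ₂ = (m₂v₂)/(m₁v₁)
         = (6.64 × 10^-27 kg × 2.88 × 10^6 m/s) / (9.11 × 10^-31 kg × 7.48 × 10^6 m/s)
         = 2.81 × 10^3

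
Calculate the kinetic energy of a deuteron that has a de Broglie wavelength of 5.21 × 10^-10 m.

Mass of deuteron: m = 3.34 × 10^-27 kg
2.42 × 10^-22 J (or 1.51 × 10^-3 eV)

From λ = h/√(2mKE), we solve for KE:

λ² = h²/(2mKE)
KE = h²/(2mλ²)
KE = (6.626 × 10^-34 J·s)² / (2 × 3.34 × 10^-27 kg × (5.21 × 10^-10 m)²)
KE = 2.42 × 10^-22 J
KE = 1.51 × 10^-3 eV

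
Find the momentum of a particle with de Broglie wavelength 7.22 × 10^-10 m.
9.18 × 10^-25 kg·m/s

From the de Broglie relation λ = h/p, we solve for p:

p = h/λ
p = (6.626 × 10^-34 J·s) / (7.22 × 10^-10 m)
p = 9.18 × 10^-25 kg·m/s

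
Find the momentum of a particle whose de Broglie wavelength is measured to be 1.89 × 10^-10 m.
3.51 × 10^-24 kg·m/s

From the de Broglie relation λ = h/p, we solve for p:

p = h/λ
p = (6.626 × 10^-34 J·s) / (1.89 × 10^-10 m)
p = 3.51 × 10^-24 kg·m/s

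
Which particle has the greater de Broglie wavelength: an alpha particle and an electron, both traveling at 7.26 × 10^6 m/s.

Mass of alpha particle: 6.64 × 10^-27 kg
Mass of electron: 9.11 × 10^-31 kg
The electron has the longer wavelength.

Using λ = h/(mv), since both particles have the same velocity, the wavelength depends only on mass.

For alpha particle: λ₁ = h/(m₁v) = 1.37 × 10^-14 m
For electron: λ₂ = h/(m₂v) = 1.00 × 10^-10 m

Since λ ∝ 1/m at constant velocity, the lighter particle has the longer wavelength.

The electron has the longer de Broglie wavelength.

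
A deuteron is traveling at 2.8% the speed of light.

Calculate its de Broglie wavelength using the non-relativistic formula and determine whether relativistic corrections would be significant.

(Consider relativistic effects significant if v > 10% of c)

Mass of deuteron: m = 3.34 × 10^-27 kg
No, relativistic corrections are not needed.

Using the non-relativistic de Broglie formula λ = h/(mv):

v = 2.8% × c = 8.394 × 10^6 m/s

λ = h/(mv)
λ = (6.626 × 10^-34 J·s) / (3.34 × 10^-27 kg × 8.394 × 10^6 m/s)
λ = 2.36 × 10^-14 m

Since v = 2.8% of c < 10% of c, relativistic corrections are NOT significant and this non-relativistic result is a good approximation.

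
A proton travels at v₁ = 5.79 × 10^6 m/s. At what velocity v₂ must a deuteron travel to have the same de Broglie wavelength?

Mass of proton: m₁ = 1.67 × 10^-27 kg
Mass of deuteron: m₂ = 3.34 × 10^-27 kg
v₂ = 2.90 × 10^6 m/s

For equal de Broglie wavelengths: λ₁ = λ₂

h/(m₁v₁) = h/(m₂v₂)
m₁v₁ = m₂v₂
v₂ = v₁ · (m₁/m₂)

v₂ = 5.79 × 10^6 m/s × (1.67 × 10^-27 kg / 3.34 × 10^-27 kg)
v₂ = 2.90 × 10^6 m/s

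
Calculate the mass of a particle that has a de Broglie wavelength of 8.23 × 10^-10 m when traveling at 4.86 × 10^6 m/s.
1.66 × 10^-31 kg

From the de Broglie relation λ = h/(mv), we solve for m:

m = h/(λv)
m = (6.626 × 10^-34 J·s) / (8.23 × 10^-10 m × 4.86 × 10^6 m/s)
m = 1.66 × 10^-31 kg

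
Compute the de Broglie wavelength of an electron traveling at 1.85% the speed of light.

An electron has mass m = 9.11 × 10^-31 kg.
1.31 × 10^-10 m

Using the de Broglie relation λ = h/(mv):

v = 1.85% × c = 5.546 × 10^6 m/s

λ = h/(mv)
λ = (6.626 × 10^-34 J·s) / (9.11 × 10^-31 kg × 5.546 × 10^6 m/s)
λ = 1.31 × 10^-10 m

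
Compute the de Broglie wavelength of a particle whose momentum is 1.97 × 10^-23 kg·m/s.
3.36 × 10^-11 m

Using the de Broglie relation λ = h/p:

λ = h/p
λ = (6.626 × 10^-34 J·s) / (1.97 × 10^-23 kg·m/s)
λ = 3.36 × 10^-11 m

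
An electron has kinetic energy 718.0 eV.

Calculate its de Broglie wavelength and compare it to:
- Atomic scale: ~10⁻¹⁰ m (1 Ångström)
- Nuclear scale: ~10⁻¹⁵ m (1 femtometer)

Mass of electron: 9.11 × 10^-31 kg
λ = 4.58 × 10^-11 m, which is between nuclear and atomic scales.

Using λ = h/√(2mKE):

KE = 718.0 eV = 1.150 × 10^-16 J

λ = h/√(2mKE)
λ = (6.626 × 10^-34 J·s) / √(2 × 9.11 × 10^-31 kg × 1.150 × 10^-16 J)
λ = 4.58 × 10^-11 m

Comparison:
- Atomic scale (10⁻¹⁰ m): λ is 0.46× this size
- Nuclear scale (10⁻¹⁵ m): λ is 4.6e+04× this size

The wavelength is between nuclear and atomic scales.

This wavelength is appropriate for probing atomic structure but too large for nuclear physics experiments.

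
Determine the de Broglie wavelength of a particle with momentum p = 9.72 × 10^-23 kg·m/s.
6.82 × 10^-12 m

Using the de Broglie relation λ = h/p:

λ = h/p
λ = (6.626 × 10^-34 J·s) / (9.72 × 10^-23 kg·m/s)
λ = 6.82 × 10^-12 m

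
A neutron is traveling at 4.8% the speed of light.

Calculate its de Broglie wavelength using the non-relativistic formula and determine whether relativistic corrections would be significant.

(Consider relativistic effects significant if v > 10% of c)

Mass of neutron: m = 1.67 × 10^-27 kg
No, relativistic corrections are not needed.

Using the non-relativistic de Broglie formula λ = h/(mv):

v = 4.8% × c = 1.439 × 10^7 m/s

λ = h/(mv)
λ = (6.626 × 10^-34 J·s) / (1.67 × 10^-27 kg × 1.439 × 10^7 m/s)
λ = 2.76 × 10^-14 m

Since v = 4.8% of c < 10% of c, relativistic corrections are NOT significant and this non-relativistic result is a good approximation.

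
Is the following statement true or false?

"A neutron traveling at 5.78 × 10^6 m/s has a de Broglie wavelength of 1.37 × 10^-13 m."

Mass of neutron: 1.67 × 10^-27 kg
False

The claim is incorrect.

Using λ = h/(mv):
λ = (6.626 × 10^-34 J·s) / (1.67 × 10^-27 kg × 5.78 × 10^6 m/s)
λ = 6.86 × 10^-14 m

The actual wavelength differs from the claimed 1.37 × 10^-13 m.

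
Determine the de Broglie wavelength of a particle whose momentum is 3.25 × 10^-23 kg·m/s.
2.04 × 10^-11 m

Using the de Broglie relation λ = h/p:

λ = h/p
λ = (6.626 × 10^-34 J·s) / (3.25 × 10^-23 kg·m/s)
λ = 2.04 × 10^-11 m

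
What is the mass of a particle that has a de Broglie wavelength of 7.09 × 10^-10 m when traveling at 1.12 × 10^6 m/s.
8.34 × 10^-31 kg

From the de Broglie relation λ = h/(mv), we solve for m:

m = h/(λv)
m = (6.626 × 10^-34 J·s) / (7.09 × 10^-10 m × 1.12 × 10^6 m/s)
m = 8.34 × 10^-31 kg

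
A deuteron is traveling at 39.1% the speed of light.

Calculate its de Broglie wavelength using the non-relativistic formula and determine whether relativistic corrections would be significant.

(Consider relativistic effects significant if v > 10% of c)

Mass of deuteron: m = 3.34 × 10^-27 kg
Yes, relativistic corrections are needed.

Using the non-relativistic de Broglie formula λ = h/(mv):

v = 39.1% × c = 1.172 × 10^8 m/s

λ = h/(mv)
λ = (6.626 × 10^-34 J·s) / (3.34 × 10^-27 kg × 1.172 × 10^8 m/s)
λ = 1.69 × 10^-15 m

Since v = 39.1% of c > 10% of c, relativistic corrections ARE significant and the actual wavelength would differ from this non-relativistic estimate.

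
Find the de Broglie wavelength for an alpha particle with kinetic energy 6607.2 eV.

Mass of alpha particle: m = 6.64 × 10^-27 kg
1.77 × 10^-13 m

Using λ = h/√(2mKE):

First convert KE to Joules: KE = 6607.2 eV = 1.059 × 10^-15 J

λ = h/√(2mKE)
λ = (6.626 × 10^-34 J·s) / √(2 × 6.64 × 10^-27 kg × 1.059 × 10^-15 J)
λ = 1.77 × 10^-13 m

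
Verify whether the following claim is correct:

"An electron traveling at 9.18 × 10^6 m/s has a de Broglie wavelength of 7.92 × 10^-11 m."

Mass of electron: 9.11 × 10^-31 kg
True

The claim is correct.

Using λ = h/(mv):
λ = (6.626 × 10^-34 J·s) / (9.11 × 10^-31 kg × 9.18 × 10^6 m/s)
λ = 7.92 × 10^-11 m

This matches the claimed value.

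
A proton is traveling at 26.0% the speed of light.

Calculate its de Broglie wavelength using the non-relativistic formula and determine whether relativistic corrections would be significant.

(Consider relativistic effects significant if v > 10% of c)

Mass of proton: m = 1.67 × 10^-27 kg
Yes, relativistic corrections are needed.

Using the non-relativistic de Broglie formula λ = h/(mv):

v = 26.0% × c = 7.795 × 10^7 m/s

λ = h/(mv)
λ = (6.626 × 10^-34 J·s) / (1.67 × 10^-27 kg × 7.795 × 10^7 m/s)
λ = 5.09 × 10^-15 m

Since v = 26.0% of c > 10% of c, relativistic corrections ARE significant and the actual wavelength would differ from this non-relativistic estimate.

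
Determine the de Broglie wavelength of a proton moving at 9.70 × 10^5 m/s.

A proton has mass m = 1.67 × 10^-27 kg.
4.09 × 10^-13 m

Using the de Broglie relation λ = h/(mv):

λ = h/(mv)
λ = (6.626 × 10^-34 J·s) / (1.67 × 10^-27 kg × 9.70 × 10^5 m/s)
λ = 4.09 × 10^-13 m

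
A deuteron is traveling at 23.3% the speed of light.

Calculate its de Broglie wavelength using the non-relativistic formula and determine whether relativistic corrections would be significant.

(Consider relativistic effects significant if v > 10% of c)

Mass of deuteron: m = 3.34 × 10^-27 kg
Yes, relativistic corrections are needed.

Using the non-relativistic de Broglie formula λ = h/(mv):

v = 23.3% × c = 6.985 × 10^7 m/s

λ = h/(mv)
λ = (6.626 × 10^-34 J·s) / (3.34 × 10^-27 kg × 6.985 × 10^7 m/s)
λ = 2.84 × 10^-15 m

Since v = 23.3% of c > 10% of c, relativistic corrections ARE significant and the actual wavelength would differ from this non-relativistic estimate.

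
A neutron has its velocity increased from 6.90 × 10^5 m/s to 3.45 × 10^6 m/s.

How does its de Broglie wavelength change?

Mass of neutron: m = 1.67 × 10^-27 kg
The wavelength decreases by a factor of 5.

Using λ = h/(mv):

Initial wavelength: λ₁ = h/(mv₁) = 5.75 × 10^-13 m
Final wavelength: λ₂ = h/(mv₂) = 1.15 × 10^-13 m

Since λ ∝ 1/v, when velocity increases by a factor of 5, the wavelength decreases by a factor of 5.

λ₂/λ₁ = v₁/v₂ = 1/5

The wavelength decreases by a factor of 5.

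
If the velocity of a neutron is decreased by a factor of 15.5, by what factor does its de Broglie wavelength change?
The wavelength increases by a factor of 15.5.

From λ = h/(mv), the wavelength is inversely proportional to velocity:

λ ∝ 1/v

If v → v/15.5, then λ → 15.5λ

When velocity is decreased by a factor of 15.5, the wavelength increases by a factor of 15.5.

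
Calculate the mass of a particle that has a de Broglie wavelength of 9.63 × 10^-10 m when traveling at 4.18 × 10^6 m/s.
1.65 × 10^-31 kg

From the de Broglie relation λ = h/(mv), we solve for m:

m = h/(λv)
m = (6.626 × 10^-34 J·s) / (9.63 × 10^-10 m × 4.18 × 10^6 m/s)
m = 1.65 × 10^-31 kg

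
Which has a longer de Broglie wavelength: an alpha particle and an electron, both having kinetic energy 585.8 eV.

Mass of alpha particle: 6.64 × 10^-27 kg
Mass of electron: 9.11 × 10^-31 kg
The electron has the longer wavelength.

Using λ = h/√(2mKE):

For alpha particle: λ₁ = h/√(2m₁KE) = 5.94 × 10^-13 m
For electron: λ₂ = h/√(2m₂KE) = 5.07 × 10^-11 m

Since λ ∝ 1/√m at constant kinetic energy, the lighter particle has the longer wavelength.

The electron has the longer de Broglie wavelength.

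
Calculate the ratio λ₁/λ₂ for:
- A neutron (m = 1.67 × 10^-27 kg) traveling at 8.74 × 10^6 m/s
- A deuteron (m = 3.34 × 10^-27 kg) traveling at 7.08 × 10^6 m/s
λ₁/λ₂ = 1.62

Using λ = h/(mv):

λ₁ = h/(m₁v₁) = 4.54 × 10^-14 m
λ₂ = h/(m₂v₂) = 2.80 × 10^-14 m

Ratio λ₁/λ₂ = (m₂v₂)/(m₁v₁)
         = (3.34 × 10^-27 kg × 7.08 × 10^6 m/s) / (1.67 × 10^-27 kg × 8.74 × 10^6 m/s)
         = 1.62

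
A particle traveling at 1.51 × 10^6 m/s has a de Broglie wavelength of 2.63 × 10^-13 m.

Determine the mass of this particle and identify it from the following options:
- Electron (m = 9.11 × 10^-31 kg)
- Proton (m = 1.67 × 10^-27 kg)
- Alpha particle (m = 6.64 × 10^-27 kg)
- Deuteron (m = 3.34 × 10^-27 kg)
The particle is a proton.

From λ = h/(mv), solve for mass:

m = h/(λv)
m = (6.626 × 10^-34 J·s) / (2.63 × 10^-13 m × 1.51 × 10^6 m/s)
m = 1.67 × 10^-27 kg

Comparing with the listed masses, this is closest to a proton.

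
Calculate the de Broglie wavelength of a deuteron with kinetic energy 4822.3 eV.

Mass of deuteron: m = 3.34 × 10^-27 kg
2.92 × 10^-13 m

Using λ = h/√(2mKE):

First convert KE to Joules: KE = 4822.3 eV = 7.726 × 10^-16 J

λ = h/√(2mKE)
λ = (6.626 × 10^-34 J·s) / √(2 × 3.34 × 10^-27 kg × 7.726 × 10^-16 J)
λ = 2.92 × 10^-13 m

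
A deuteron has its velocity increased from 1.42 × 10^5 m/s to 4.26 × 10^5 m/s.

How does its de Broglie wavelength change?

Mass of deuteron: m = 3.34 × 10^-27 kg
The wavelength decreases by a factor of 3.

Using λ = h/(mv):

Initial wavelength: λ₁ = h/(mv₁) = 1.40 × 10^-12 m
Final wavelength: λ₂ = h/(mv₂) = 4.66 × 10^-13 m

Since λ ∝ 1/v, when velocity increases by a factor of 3, the wavelength decreases by a factor of 3.

λ₂/λ₁ = v₁/v₂ = 1/3

The wavelength decreases by a factor of 3.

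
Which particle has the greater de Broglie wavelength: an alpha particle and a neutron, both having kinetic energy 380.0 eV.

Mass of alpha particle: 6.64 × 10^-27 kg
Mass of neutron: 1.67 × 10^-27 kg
The neutron has the longer wavelength.

Using λ = h/√(2mKE):

For alpha particle: λ₁ = h/√(2m₁KE) = 7.37 × 10^-13 m
For neutron: λ₂ = h/√(2m₂KE) = 1.47 × 10^-12 m

Since λ ∝ 1/√m at constant kinetic energy, the lighter particle has the longer wavelength.

The neutron has the longer de Broglie wavelength.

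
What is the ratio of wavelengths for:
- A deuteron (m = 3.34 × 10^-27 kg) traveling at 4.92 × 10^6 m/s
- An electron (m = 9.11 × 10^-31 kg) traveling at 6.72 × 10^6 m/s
λ₁/λ₂ = 3.73 × 10^-4

Using λ = h/(mv):

λ₁ = h/(m₁v₁) = 4.03 × 10^-14 m
λ₂ = h/(m₂v₂) = 1.08 × 10^-10 m

Ratio λ₁/λ₂ = (m₂v₂)/(m₁v₁)
         = (9.11 × 10^-31 kg × 6.72 × 10^6 m/s) / (3.34 × 10^-27 kg × 4.92 × 10^6 m/s)
         = 3.73 × 10^-4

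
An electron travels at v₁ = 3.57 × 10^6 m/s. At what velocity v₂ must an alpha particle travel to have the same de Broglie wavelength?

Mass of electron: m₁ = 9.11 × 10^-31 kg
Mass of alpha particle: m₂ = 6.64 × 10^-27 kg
v₂ = 4.90 × 10^2 m/s

For equal de Broglie wavelengths: λ₁ = λ₂

h/(m₁v₁) = h/(m₂v₂)
m₁v₁ = m₂v₂
v₂ = v₁ · (m₁/m₂)

v₂ = 3.57 × 10^6 m/s × (9.11 × 10^-31 kg / 6.64 × 10^-27 kg)
v₂ = 4.90 × 10^2 m/s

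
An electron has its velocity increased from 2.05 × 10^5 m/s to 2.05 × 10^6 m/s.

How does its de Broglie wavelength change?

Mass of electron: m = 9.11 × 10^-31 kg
The wavelength decreases by a factor of 10.

Using λ = h/(mv):

Initial wavelength: λ₁ = h/(mv₁) = 3.55 × 10^-9 m
Final wavelength: λ₂ = h/(mv₂) = 3.55 × 10^-10 m

Since λ ∝ 1/v, when velocity increases by a factor of 10, the wavelength decreases by a factor of 10.

λ₂/λ₁ = v₁/v₂ = 1/10

The wavelength decreases by a factor of 10.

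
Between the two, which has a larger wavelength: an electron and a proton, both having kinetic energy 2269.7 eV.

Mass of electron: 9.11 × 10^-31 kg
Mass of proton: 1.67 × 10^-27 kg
The electron has the longer wavelength.

Using λ = h/√(2mKE):

For electron: λ₁ = h/√(2m₁KE) = 2.57 × 10^-11 m
For proton: λ₂ = h/√(2m₂KE) = 6.01 × 10^-13 m

Since λ ∝ 1/√m at constant kinetic energy, the lighter particle has the longer wavelength.

The electron has the longer de Broglie wavelength.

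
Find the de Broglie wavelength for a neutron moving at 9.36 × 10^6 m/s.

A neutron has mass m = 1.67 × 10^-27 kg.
4.24 × 10^-14 m

Using the de Broglie relation λ = h/(mv):

λ = h/(mv)
λ = (6.626 × 10^-34 J·s) / (1.67 × 10^-27 kg × 9.36 × 10^6 m/s)
λ = 4.24 × 10^-14 m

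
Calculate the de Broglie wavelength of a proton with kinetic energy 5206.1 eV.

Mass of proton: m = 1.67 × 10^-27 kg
3.97 × 10^-13 m

Using λ = h/√(2mKE):

First convert KE to Joules: KE = 5206.1 eV = 8.341 × 10^-16 J

λ = h/√(2mKE)
λ = (6.626 × 10^-34 J·s) / √(2 × 1.67 × 10^-27 kg × 8.341 × 10^-16 J)
λ = 3.97 × 10^-13 m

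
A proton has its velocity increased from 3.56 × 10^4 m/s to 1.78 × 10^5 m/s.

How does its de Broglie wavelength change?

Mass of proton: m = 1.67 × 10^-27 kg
The wavelength decreases by a factor of 5.

Using λ = h/(mv):

Initial wavelength: λ₁ = h/(mv₁) = 1.11 × 10^-11 m
Final wavelength: λ₂ = h/(mv₂) = 2.23 × 10^-12 m

Since λ ∝ 1/v, when velocity increases by a factor of 5, the wavelength decreases by a factor of 5.

λ₂/λ₁ = v₁/v₂ = 1/5

The wavelength decreases by a factor of 5.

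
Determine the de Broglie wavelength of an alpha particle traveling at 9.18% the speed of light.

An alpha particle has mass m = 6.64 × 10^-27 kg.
3.63 × 10^-15 m

Using the de Broglie relation λ = h/(mv):

v = 9.18% × c = 2.752 × 10^7 m/s

λ = h/(mv)
λ = (6.626 × 10^-34 J·s) / (6.64 × 10^-27 kg × 2.752 × 10^7 m/s)
λ = 3.63 × 10^-15 m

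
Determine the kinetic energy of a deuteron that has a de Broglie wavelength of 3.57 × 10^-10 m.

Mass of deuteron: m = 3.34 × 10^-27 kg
5.16 × 10^-22 J (or 3.22 × 10^-3 eV)

From λ = h/√(2mKE), we solve for KE:

λ² = h²/(2mKE)
KE = h²/(2mλ²)
KE = (6.626 × 10^-34 J·s)² / (2 × 3.34 × 10^-27 kg × (3.57 × 10^-10 m)²)
KE = 5.16 × 10^-22 J
KE = 3.22 × 10^-3 eV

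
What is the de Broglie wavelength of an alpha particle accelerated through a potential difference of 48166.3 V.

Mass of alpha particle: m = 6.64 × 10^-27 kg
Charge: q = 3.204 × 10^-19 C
4.63 × 10^-14 m

When a particle is accelerated through voltage V, it gains kinetic energy KE = qV.

The de Broglie wavelength is then λ = h/√(2mqV):

λ = h/√(2mqV)
λ = (6.626 × 10^-34 J·s) / √(2 × 6.64 × 10^-27 kg × 3.204 × 10^-19 C × 48166.3 V)
λ = 4.63 × 10^-14 m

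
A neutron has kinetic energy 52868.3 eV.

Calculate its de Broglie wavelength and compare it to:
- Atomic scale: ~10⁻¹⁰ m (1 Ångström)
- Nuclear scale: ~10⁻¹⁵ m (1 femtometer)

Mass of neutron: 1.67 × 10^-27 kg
λ = 1.25 × 10^-13 m, which is between nuclear and atomic scales.

Using λ = h/√(2mKE):

KE = 52868.3 eV = 8.470 × 10^-15 J

λ = h/√(2mKE)
λ = (6.626 × 10^-34 J·s) / √(2 × 1.67 × 10^-27 kg × 8.470 × 10^-15 J)
λ = 1.25 × 10^-13 m

Comparison:
- Atomic scale (10⁻¹⁰ m): λ is 0.0012× this size
- Nuclear scale (10⁻¹⁵ m): λ is 1.2e+02× this size

The wavelength is between nuclear and atomic scales.

This wavelength is appropriate for probing atomic structure but too large for nuclear physics experiments.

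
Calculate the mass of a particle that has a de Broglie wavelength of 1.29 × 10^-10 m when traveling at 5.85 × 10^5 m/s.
8.78 × 10^-30 kg

From the de Broglie relation λ = h/(mv), we solve for m:

m = h/(λv)
m = (6.626 × 10^-34 J·s) / (1.29 × 10^-10 m × 5.85 × 10^5 m/s)
m = 8.78 × 10^-30 kg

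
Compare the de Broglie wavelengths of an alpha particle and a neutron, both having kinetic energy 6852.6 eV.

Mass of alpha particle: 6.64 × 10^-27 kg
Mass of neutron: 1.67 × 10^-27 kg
The neutron has the longer wavelength.

Using λ = h/√(2mKE):

For alpha particle: λ₁ = h/√(2m₁KE) = 1.74 × 10^-13 m
For neutron: λ₂ = h/√(2m₂KE) = 3.46 × 10^-13 m

Since λ ∝ 1/√m at constant kinetic energy, the lighter particle has the longer wavelength.

The neutron has the longer de Broglie wavelength.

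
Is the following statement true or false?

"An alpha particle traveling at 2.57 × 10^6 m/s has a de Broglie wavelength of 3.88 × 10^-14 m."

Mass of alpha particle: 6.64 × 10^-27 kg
True

The claim is correct.

Using λ = h/(mv):
λ = (6.626 × 10^-34 J·s) / (6.64 × 10^-27 kg × 2.57 × 10^6 m/s)
λ = 3.88 × 10^-14 m

This matches the claimed value.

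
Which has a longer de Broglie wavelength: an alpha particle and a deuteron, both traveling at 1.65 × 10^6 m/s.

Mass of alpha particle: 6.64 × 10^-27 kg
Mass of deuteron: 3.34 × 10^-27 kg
The deuteron has the longer wavelength.

Using λ = h/(mv), since both particles have the same velocity, the wavelength depends only on mass.

For alpha particle: λ₁ = h/(m₁v) = 6.05 × 10^-14 m
For deuteron: λ₂ = h/(m₂v) = 1.20 × 10^-13 m

Since λ ∝ 1/m at constant velocity, the lighter particle has the longer wavelength.

The deuteron has the longer de Broglie wavelength.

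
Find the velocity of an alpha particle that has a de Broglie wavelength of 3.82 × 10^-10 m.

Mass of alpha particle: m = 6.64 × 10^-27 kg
2.61 × 10^2 m/s

From the de Broglie relation λ = h/(mv), we solve for v:

v = h/(mλ)
v = (6.626 × 10^-34 J·s) / (6.64 × 10^-27 kg × 3.82 × 10^-10 m)
v = 2.61 × 10^2 m/s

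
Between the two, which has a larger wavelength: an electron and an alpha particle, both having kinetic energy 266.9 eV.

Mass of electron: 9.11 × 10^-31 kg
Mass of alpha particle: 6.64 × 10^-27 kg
The electron has the longer wavelength.

Using λ = h/√(2mKE):

For electron: λ₁ = h/√(2m₁KE) = 7.51 × 10^-11 m
For alpha particle: λ₂ = h/√(2m₂KE) = 8.79 × 10^-13 m

Since λ ∝ 1/√m at constant kinetic energy, the lighter particle has the longer wavelength.

The electron has the longer de Broglie wavelength.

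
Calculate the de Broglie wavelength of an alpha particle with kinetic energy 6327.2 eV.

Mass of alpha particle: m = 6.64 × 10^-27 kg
1.81 × 10^-13 m

Using λ = h/√(2mKE):

First convert KE to Joules: KE = 6327.2 eV = 1.014 × 10^-15 J

λ = h/√(2mKE)
λ = (6.626 × 10^-34 J·s) / √(2 × 6.64 × 10^-27 kg × 1.014 × 10^-15 J)
λ = 1.81 × 10^-13 m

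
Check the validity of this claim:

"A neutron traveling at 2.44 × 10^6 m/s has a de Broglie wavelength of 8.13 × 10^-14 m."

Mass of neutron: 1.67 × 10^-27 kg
False

The claim is incorrect.

Using λ = h/(mv):
λ = (6.626 × 10^-34 J·s) / (1.67 × 10^-27 kg × 2.44 × 10^6 m/s)
λ = 1.63 × 10^-13 m

The actual wavelength differs from the claimed 8.13 × 10^-14 m.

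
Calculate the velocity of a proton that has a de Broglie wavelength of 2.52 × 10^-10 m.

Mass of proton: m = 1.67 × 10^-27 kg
1.57 × 10^3 m/s

From the de Broglie relation λ = h/(mv), we solve for v:

v = h/(mλ)
v = (6.626 × 10^-34 J·s) / (1.67 × 10^-27 kg × 2.52 × 10^-10 m)
v = 1.57 × 10^3 m/s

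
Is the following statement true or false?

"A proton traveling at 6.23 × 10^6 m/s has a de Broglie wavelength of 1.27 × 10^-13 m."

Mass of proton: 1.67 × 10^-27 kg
False

The claim is incorrect.

Using λ = h/(mv):
λ = (6.626 × 10^-34 J·s) / (1.67 × 10^-27 kg × 6.23 × 10^6 m/s)
λ = 6.37 × 10^-14 m

The actual wavelength differs from the claimed 1.27 × 10^-13 m.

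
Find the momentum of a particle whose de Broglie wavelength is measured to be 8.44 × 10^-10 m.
7.85 × 10^-25 kg·m/s

From the de Broglie relation λ = h/p, we solve for p:

p = h/λ
p = (6.626 × 10^-34 J·s) / (8.44 × 10^-10 m)
p = 7.85 × 10^-25 kg·m/s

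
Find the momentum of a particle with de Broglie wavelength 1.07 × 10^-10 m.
6.19 × 10^-24 kg·m/s

From the de Broglie relation λ = h/p, we solve for p:

p = h/λ
p = (6.626 × 10^-34 J·s) / (1.07 × 10^-10 m)
p = 6.19 × 10^-24 kg·m/s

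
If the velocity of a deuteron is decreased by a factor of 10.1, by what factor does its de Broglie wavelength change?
The wavelength increases by a factor of 10.1.

From λ = h/(mv), the wavelength is inversely proportional to velocity:

λ ∝ 1/v

If v → v/10.1, then λ → 10.1λ

When velocity is decreased by a factor of 10.1, the wavelength increases by a factor of 10.1.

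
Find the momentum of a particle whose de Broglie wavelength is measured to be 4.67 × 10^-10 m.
1.42 × 10^-24 kg·m/s

From the de Broglie relation λ = h/p, we solve for p:

p = h/λ
p = (6.626 × 10^-34 J·s) / (4.67 × 10^-10 m)
p = 1.42 × 10^-24 kg·m/s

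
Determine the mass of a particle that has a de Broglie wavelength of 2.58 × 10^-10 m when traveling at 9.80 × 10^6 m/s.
2.62 × 10^-31 kg

From the de Broglie relation λ = h/(mv), we solve for m:

m = h/(λv)
m = (6.626 × 10^-34 J·s) / (2.58 × 10^-10 m × 9.80 × 10^6 m/s)
m = 2.62 × 10^-31 kg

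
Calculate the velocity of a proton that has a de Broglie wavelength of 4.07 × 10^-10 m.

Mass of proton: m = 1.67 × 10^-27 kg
9.75 × 10^2 m/s

From the de Broglie relation λ = h/(mv), we solve for v:

v = h/(mλ)
v = (6.626 × 10^-34 J·s) / (1.67 × 10^-27 kg × 4.07 × 10^-10 m)
v = 9.75 × 10^2 m/s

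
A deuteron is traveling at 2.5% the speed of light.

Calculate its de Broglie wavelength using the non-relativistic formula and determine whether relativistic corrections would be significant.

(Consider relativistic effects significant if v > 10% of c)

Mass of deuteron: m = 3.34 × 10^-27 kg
No, relativistic corrections are not needed.

Using the non-relativistic de Broglie formula λ = h/(mv):

v = 2.5% × c = 7.495 × 10^6 m/s

λ = h/(mv)
λ = (6.626 × 10^-34 J·s) / (3.34 × 10^-27 kg × 7.495 × 10^6 m/s)
λ = 2.65 × 10^-14 m

Since v = 2.5% of c < 10% of c, relativistic corrections are NOT significant and this non-relativistic result is a good approximation.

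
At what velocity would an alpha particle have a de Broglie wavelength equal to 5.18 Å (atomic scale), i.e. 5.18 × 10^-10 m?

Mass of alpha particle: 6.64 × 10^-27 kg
1.93 × 10^2 m/s

From λ = h/(mv), solve for v:

v = h/(mλ)
v = (6.626 × 10^-34 J·s) / (6.64 × 10^-27 kg × 5.18 × 10^-10 m)
v = 1.93 × 10^2 m/s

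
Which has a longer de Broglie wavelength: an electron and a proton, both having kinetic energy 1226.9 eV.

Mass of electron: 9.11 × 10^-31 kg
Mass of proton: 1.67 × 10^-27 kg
The electron has the longer wavelength.

Using λ = h/√(2mKE):

For electron: λ₁ = h/√(2m₁KE) = 3.50 × 10^-11 m
For proton: λ₂ = h/√(2m₂KE) = 8.18 × 10^-13 m

Since λ ∝ 1/√m at constant kinetic energy, the lighter particle has the longer wavelength.

The electron has the longer de Broglie wavelength.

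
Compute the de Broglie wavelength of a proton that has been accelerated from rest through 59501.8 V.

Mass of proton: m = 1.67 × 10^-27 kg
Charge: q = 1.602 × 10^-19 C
1.17 × 10^-13 m

When a particle is accelerated through voltage V, it gains kinetic energy KE = qV.

The de Broglie wavelength is then λ = h/√(2mqV):

λ = h/√(2mqV)
λ = (6.626 × 10^-34 J·s) / √(2 × 1.67 × 10^-27 kg × 1.602 × 10^-19 C × 59501.8 V)
λ = 1.17 × 10^-13 m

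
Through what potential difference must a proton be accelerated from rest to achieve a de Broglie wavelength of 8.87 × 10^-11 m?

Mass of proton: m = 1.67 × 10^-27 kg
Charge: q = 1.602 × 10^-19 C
1.04 × 10^-1 V

From λ = h/√(2mqV), we solve for V:

λ² = h²/(2mqV)
V = h²/(2mqλ²)
V = (6.626 × 10^-34 J·s)² / (2 × 1.67 × 10^-27 kg × 1.602 × 10^-19 C × (8.87 × 10^-11 m)²)
V = 1.04 × 10^-1 V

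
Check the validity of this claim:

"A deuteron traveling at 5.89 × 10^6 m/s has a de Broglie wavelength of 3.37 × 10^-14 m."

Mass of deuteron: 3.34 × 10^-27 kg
True

The claim is correct.

Using λ = h/(mv):
λ = (6.626 × 10^-34 J·s) / (3.34 × 10^-27 kg × 5.89 × 10^6 m/s)
λ = 3.37 × 10^-14 m

This matches the claimed value.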